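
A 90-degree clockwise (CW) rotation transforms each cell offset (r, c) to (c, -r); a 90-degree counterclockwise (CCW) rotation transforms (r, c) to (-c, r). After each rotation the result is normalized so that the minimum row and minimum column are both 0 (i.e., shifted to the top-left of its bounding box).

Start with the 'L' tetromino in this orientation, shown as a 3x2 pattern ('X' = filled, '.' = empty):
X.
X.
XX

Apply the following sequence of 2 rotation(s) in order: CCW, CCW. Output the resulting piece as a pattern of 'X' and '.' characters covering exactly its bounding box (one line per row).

Start:
X.
X.
XX
After rotation 1 (CCW):
..X
XXX
After rotation 2 (CCW):
XX
.X
.X

Answer: XX
.X
.X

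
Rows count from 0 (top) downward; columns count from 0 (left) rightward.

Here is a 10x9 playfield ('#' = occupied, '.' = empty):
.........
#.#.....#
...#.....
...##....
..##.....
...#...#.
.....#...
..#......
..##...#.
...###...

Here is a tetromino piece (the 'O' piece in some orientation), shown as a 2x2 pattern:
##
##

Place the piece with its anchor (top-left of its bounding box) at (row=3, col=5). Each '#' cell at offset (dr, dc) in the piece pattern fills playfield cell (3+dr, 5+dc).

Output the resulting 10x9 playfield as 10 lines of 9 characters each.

Fill (3+0,5+0) = (3,5)
Fill (3+0,5+1) = (3,6)
Fill (3+1,5+0) = (4,5)
Fill (3+1,5+1) = (4,6)

Answer: .........
#.#.....#
...#.....
...####..
..##.##..
...#...#.
.....#...
..#......
..##...#.
...###...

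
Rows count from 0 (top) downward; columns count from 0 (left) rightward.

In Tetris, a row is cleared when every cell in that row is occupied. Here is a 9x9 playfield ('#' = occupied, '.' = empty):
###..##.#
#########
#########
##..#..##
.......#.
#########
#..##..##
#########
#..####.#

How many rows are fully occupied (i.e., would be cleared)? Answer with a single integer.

Check each row:
  row 0: 3 empty cells -> not full
  row 1: 0 empty cells -> FULL (clear)
  row 2: 0 empty cells -> FULL (clear)
  row 3: 4 empty cells -> not full
  row 4: 8 empty cells -> not full
  row 5: 0 empty cells -> FULL (clear)
  row 6: 4 empty cells -> not full
  row 7: 0 empty cells -> FULL (clear)
  row 8: 3 empty cells -> not full
Total rows cleared: 4

Answer: 4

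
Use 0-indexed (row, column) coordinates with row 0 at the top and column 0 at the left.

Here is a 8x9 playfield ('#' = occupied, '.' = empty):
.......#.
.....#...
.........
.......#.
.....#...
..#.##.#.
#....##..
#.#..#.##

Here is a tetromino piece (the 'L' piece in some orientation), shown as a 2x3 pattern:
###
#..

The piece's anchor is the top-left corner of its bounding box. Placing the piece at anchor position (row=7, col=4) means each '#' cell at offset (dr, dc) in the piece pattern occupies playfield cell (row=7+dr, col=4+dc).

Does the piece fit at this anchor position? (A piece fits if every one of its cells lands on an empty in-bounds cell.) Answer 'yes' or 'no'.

Answer: no

Derivation:
Check each piece cell at anchor (7, 4):
  offset (0,0) -> (7,4): empty -> OK
  offset (0,1) -> (7,5): occupied ('#') -> FAIL
  offset (0,2) -> (7,6): empty -> OK
  offset (1,0) -> (8,4): out of bounds -> FAIL
All cells valid: no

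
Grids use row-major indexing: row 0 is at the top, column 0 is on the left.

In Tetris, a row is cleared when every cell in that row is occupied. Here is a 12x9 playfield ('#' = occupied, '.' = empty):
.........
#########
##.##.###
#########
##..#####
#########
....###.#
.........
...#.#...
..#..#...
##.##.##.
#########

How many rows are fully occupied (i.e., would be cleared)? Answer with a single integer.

Answer: 4

Derivation:
Check each row:
  row 0: 9 empty cells -> not full
  row 1: 0 empty cells -> FULL (clear)
  row 2: 2 empty cells -> not full
  row 3: 0 empty cells -> FULL (clear)
  row 4: 2 empty cells -> not full
  row 5: 0 empty cells -> FULL (clear)
  row 6: 5 empty cells -> not full
  row 7: 9 empty cells -> not full
  row 8: 7 empty cells -> not full
  row 9: 7 empty cells -> not full
  row 10: 3 empty cells -> not full
  row 11: 0 empty cells -> FULL (clear)
Total rows cleared: 4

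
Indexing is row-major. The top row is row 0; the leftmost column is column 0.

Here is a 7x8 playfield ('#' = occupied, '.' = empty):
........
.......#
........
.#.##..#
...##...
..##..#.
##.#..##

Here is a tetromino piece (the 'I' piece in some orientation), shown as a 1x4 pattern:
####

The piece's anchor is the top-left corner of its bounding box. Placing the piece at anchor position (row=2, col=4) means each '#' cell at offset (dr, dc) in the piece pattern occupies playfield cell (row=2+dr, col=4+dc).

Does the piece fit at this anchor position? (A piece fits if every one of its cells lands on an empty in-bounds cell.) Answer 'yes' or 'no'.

Answer: yes

Derivation:
Check each piece cell at anchor (2, 4):
  offset (0,0) -> (2,4): empty -> OK
  offset (0,1) -> (2,5): empty -> OK
  offset (0,2) -> (2,6): empty -> OK
  offset (0,3) -> (2,7): empty -> OK
All cells valid: yes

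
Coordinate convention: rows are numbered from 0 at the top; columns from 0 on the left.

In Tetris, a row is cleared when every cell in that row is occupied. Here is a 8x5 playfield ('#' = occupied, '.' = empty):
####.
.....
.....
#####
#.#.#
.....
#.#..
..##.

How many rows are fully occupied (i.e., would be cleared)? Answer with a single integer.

Answer: 1

Derivation:
Check each row:
  row 0: 1 empty cell -> not full
  row 1: 5 empty cells -> not full
  row 2: 5 empty cells -> not full
  row 3: 0 empty cells -> FULL (clear)
  row 4: 2 empty cells -> not full
  row 5: 5 empty cells -> not full
  row 6: 3 empty cells -> not full
  row 7: 3 empty cells -> not full
Total rows cleared: 1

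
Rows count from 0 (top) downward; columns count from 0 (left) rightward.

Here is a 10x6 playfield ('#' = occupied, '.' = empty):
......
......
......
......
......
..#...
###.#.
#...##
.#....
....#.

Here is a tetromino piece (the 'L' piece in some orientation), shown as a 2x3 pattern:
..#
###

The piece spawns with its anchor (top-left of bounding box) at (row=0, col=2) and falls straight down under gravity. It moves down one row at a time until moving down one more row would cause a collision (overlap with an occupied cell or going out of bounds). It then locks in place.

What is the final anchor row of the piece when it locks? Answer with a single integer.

Spawn at (row=0, col=2). Try each row:
  row 0: fits
  row 1: fits
  row 2: fits
  row 3: fits
  row 4: blocked -> lock at row 3

Answer: 3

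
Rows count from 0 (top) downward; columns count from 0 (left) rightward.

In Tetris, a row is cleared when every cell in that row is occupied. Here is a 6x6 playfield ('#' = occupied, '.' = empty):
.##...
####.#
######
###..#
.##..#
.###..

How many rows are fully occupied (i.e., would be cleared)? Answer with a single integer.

Answer: 1

Derivation:
Check each row:
  row 0: 4 empty cells -> not full
  row 1: 1 empty cell -> not full
  row 2: 0 empty cells -> FULL (clear)
  row 3: 2 empty cells -> not full
  row 4: 3 empty cells -> not full
  row 5: 3 empty cells -> not full
Total rows cleared: 1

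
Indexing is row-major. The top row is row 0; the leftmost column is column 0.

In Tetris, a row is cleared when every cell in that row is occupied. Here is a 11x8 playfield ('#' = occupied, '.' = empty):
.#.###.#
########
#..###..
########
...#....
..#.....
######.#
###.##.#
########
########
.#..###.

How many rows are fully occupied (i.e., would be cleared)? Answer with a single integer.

Check each row:
  row 0: 3 empty cells -> not full
  row 1: 0 empty cells -> FULL (clear)
  row 2: 4 empty cells -> not full
  row 3: 0 empty cells -> FULL (clear)
  row 4: 7 empty cells -> not full
  row 5: 7 empty cells -> not full
  row 6: 1 empty cell -> not full
  row 7: 2 empty cells -> not full
  row 8: 0 empty cells -> FULL (clear)
  row 9: 0 empty cells -> FULL (clear)
  row 10: 4 empty cells -> not full
Total rows cleared: 4

Answer: 4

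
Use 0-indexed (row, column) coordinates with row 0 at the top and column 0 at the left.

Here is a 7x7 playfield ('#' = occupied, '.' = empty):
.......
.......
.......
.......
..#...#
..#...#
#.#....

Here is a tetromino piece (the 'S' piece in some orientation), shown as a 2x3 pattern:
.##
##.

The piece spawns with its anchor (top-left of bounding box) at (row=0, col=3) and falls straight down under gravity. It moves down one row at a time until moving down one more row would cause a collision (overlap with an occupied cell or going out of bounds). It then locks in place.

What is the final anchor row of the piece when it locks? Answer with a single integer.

Answer: 5

Derivation:
Spawn at (row=0, col=3). Try each row:
  row 0: fits
  row 1: fits
  row 2: fits
  row 3: fits
  row 4: fits
  row 5: fits
  row 6: blocked -> lock at row 5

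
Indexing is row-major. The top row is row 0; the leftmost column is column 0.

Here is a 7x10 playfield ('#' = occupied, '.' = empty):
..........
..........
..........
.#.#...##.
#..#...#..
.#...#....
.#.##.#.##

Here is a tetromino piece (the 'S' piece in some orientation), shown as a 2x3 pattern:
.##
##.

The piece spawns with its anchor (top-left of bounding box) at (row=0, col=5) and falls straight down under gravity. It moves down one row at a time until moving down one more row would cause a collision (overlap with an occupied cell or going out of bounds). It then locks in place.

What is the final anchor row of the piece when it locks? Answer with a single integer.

Answer: 2

Derivation:
Spawn at (row=0, col=5). Try each row:
  row 0: fits
  row 1: fits
  row 2: fits
  row 3: blocked -> lock at row 2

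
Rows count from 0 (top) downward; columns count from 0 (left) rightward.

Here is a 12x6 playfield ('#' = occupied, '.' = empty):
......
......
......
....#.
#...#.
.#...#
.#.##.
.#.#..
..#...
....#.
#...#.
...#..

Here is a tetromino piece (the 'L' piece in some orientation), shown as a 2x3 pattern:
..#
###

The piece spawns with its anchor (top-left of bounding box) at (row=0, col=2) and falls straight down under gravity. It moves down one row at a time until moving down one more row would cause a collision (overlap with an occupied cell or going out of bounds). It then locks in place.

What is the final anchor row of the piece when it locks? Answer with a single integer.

Answer: 1

Derivation:
Spawn at (row=0, col=2). Try each row:
  row 0: fits
  row 1: fits
  row 2: blocked -> lock at row 1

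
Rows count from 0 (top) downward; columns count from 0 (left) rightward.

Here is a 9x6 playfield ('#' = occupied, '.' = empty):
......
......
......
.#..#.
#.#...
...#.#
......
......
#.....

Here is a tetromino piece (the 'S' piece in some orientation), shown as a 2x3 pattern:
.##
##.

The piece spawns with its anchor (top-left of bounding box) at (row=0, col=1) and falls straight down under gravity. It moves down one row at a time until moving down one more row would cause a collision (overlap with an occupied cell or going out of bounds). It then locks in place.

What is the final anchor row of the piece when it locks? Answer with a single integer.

Answer: 1

Derivation:
Spawn at (row=0, col=1). Try each row:
  row 0: fits
  row 1: fits
  row 2: blocked -> lock at row 1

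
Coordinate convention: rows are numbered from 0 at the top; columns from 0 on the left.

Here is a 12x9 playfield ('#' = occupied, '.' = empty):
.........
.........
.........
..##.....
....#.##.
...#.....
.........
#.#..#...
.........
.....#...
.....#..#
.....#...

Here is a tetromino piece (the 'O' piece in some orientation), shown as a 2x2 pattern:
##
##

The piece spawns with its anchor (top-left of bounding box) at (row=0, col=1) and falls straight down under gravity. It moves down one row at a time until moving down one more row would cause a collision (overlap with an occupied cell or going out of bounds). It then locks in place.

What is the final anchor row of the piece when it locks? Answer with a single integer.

Spawn at (row=0, col=1). Try each row:
  row 0: fits
  row 1: fits
  row 2: blocked -> lock at row 1

Answer: 1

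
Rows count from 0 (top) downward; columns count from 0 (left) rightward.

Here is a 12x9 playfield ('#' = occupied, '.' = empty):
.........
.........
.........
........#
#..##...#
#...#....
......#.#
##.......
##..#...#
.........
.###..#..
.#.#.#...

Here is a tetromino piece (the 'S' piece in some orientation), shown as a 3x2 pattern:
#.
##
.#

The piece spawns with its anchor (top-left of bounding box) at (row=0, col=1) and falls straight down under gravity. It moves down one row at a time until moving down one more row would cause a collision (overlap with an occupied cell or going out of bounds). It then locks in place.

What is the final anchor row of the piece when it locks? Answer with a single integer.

Spawn at (row=0, col=1). Try each row:
  row 0: fits
  row 1: fits
  row 2: fits
  row 3: fits
  row 4: fits
  row 5: fits
  row 6: blocked -> lock at row 5

Answer: 5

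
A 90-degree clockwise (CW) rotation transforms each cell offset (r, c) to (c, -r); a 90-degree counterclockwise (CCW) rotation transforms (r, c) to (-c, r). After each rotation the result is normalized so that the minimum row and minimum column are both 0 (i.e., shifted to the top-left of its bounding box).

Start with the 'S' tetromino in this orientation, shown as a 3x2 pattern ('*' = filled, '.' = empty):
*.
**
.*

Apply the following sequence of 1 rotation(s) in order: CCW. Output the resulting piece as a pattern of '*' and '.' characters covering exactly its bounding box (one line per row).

Start:
*.
**
.*
After rotation 1 (CCW):
.**
**.

Answer: .**
**.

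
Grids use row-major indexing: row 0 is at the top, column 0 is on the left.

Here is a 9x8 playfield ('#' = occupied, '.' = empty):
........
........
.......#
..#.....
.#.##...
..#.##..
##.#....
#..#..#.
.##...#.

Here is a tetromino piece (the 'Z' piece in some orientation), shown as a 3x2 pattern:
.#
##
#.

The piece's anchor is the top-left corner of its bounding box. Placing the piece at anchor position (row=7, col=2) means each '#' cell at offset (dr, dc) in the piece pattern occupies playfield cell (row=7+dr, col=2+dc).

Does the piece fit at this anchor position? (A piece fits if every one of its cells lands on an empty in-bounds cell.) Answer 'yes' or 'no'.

Check each piece cell at anchor (7, 2):
  offset (0,1) -> (7,3): occupied ('#') -> FAIL
  offset (1,0) -> (8,2): occupied ('#') -> FAIL
  offset (1,1) -> (8,3): empty -> OK
  offset (2,0) -> (9,2): out of bounds -> FAIL
All cells valid: no

Answer: no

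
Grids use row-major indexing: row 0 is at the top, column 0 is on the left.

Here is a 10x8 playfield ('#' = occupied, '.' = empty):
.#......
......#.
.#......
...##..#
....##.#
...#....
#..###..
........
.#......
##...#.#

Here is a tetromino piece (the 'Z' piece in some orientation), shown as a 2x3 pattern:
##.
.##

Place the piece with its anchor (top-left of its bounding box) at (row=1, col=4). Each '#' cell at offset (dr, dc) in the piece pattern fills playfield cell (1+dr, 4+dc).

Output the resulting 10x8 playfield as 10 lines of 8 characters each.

Fill (1+0,4+0) = (1,4)
Fill (1+0,4+1) = (1,5)
Fill (1+1,4+1) = (2,5)
Fill (1+1,4+2) = (2,6)

Answer: .#......
....###.
.#...##.
...##..#
....##.#
...#....
#..###..
........
.#......
##...#.#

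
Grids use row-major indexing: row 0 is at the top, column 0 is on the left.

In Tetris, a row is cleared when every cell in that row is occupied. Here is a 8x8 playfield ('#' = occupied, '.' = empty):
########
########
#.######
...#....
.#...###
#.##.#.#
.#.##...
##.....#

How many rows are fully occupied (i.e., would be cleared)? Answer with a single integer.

Answer: 2

Derivation:
Check each row:
  row 0: 0 empty cells -> FULL (clear)
  row 1: 0 empty cells -> FULL (clear)
  row 2: 1 empty cell -> not full
  row 3: 7 empty cells -> not full
  row 4: 4 empty cells -> not full
  row 5: 3 empty cells -> not full
  row 6: 5 empty cells -> not full
  row 7: 5 empty cells -> not full
Total rows cleared: 2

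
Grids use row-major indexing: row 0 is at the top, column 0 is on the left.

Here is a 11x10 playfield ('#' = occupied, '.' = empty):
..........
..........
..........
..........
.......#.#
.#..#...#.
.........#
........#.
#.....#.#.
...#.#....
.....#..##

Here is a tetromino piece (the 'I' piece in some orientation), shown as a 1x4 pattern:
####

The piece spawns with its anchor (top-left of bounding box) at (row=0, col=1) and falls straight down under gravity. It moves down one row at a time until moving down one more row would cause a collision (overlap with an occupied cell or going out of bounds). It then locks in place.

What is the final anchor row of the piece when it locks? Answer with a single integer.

Answer: 4

Derivation:
Spawn at (row=0, col=1). Try each row:
  row 0: fits
  row 1: fits
  row 2: fits
  row 3: fits
  row 4: fits
  row 5: blocked -> lock at row 4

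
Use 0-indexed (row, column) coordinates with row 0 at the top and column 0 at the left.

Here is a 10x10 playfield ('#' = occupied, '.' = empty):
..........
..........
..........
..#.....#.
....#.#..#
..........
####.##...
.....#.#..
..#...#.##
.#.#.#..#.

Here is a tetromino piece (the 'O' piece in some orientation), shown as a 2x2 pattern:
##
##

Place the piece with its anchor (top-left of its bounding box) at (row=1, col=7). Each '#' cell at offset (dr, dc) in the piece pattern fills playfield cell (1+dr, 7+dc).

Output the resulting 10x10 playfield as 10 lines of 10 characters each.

Answer: ..........
.......##.
.......##.
..#.....#.
....#.#..#
..........
####.##...
.....#.#..
..#...#.##
.#.#.#..#.

Derivation:
Fill (1+0,7+0) = (1,7)
Fill (1+0,7+1) = (1,8)
Fill (1+1,7+0) = (2,7)
Fill (1+1,7+1) = (2,8)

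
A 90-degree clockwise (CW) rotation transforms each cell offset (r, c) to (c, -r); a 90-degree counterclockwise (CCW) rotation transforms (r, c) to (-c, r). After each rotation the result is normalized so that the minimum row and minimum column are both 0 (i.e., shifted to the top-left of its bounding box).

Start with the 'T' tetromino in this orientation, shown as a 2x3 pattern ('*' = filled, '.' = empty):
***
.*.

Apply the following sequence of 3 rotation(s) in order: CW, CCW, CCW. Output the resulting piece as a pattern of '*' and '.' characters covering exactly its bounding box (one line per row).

Answer: *.
**
*.

Derivation:
Start:
***
.*.
After rotation 1 (CW):
.*
**
.*
After rotation 2 (CCW):
***
.*.
After rotation 3 (CCW):
*.
**
*.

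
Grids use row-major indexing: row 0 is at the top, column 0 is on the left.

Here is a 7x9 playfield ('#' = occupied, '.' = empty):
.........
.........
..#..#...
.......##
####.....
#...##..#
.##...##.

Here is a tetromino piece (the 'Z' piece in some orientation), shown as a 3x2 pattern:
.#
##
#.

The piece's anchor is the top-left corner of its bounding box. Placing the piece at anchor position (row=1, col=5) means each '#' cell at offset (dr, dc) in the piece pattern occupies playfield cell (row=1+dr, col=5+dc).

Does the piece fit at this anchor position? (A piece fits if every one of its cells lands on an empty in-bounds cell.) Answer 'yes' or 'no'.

Check each piece cell at anchor (1, 5):
  offset (0,1) -> (1,6): empty -> OK
  offset (1,0) -> (2,5): occupied ('#') -> FAIL
  offset (1,1) -> (2,6): empty -> OK
  offset (2,0) -> (3,5): empty -> OK
All cells valid: no

Answer: no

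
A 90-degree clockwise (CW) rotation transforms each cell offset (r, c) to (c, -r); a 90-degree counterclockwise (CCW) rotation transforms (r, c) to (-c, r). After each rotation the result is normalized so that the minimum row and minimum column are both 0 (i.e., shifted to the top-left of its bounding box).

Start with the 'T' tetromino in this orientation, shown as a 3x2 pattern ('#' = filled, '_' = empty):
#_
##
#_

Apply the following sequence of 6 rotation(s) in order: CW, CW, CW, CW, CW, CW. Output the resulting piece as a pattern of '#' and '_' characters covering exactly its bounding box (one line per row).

Start:
#_
##
#_
After rotation 1 (CW):
###
_#_
After rotation 2 (CW):
_#
##
_#
After rotation 3 (CW):
_#_
###
After rotation 4 (CW):
#_
##
#_
After rotation 5 (CW):
###
_#_
After rotation 6 (CW):
_#
##
_#

Answer: _#
##
_#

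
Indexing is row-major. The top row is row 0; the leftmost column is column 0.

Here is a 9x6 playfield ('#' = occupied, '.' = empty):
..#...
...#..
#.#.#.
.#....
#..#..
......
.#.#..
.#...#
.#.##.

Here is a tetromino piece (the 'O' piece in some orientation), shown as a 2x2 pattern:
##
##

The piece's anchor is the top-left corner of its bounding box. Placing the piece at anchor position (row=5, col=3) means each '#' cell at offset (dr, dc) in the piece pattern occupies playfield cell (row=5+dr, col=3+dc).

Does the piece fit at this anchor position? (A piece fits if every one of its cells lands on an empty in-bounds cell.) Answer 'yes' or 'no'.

Answer: no

Derivation:
Check each piece cell at anchor (5, 3):
  offset (0,0) -> (5,3): empty -> OK
  offset (0,1) -> (5,4): empty -> OK
  offset (1,0) -> (6,3): occupied ('#') -> FAIL
  offset (1,1) -> (6,4): empty -> OK
All cells valid: no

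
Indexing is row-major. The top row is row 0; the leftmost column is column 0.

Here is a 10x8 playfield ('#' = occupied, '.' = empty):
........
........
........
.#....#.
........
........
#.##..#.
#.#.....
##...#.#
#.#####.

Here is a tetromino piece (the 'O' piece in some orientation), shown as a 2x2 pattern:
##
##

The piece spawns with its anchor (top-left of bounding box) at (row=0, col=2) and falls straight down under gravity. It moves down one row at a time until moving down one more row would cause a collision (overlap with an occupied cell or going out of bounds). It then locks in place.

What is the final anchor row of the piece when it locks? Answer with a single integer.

Answer: 4

Derivation:
Spawn at (row=0, col=2). Try each row:
  row 0: fits
  row 1: fits
  row 2: fits
  row 3: fits
  row 4: fits
  row 5: blocked -> lock at row 4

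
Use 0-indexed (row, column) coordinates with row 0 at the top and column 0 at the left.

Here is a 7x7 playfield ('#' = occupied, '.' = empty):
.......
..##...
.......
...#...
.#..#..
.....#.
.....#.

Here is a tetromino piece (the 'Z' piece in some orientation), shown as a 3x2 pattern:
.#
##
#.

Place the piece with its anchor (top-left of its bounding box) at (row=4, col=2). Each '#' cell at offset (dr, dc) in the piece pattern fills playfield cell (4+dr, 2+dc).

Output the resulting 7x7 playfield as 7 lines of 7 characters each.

Answer: .......
..##...
.......
...#...
.#.##..
..##.#.
..#..#.

Derivation:
Fill (4+0,2+1) = (4,3)
Fill (4+1,2+0) = (5,2)
Fill (4+1,2+1) = (5,3)
Fill (4+2,2+0) = (6,2)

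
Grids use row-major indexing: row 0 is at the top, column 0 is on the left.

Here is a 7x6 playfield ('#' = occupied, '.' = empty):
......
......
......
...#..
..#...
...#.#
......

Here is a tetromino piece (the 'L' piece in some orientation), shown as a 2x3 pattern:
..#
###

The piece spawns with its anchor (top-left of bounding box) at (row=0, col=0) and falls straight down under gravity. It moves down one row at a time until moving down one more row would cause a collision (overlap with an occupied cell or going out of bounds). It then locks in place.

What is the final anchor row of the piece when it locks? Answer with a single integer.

Answer: 2

Derivation:
Spawn at (row=0, col=0). Try each row:
  row 0: fits
  row 1: fits
  row 2: fits
  row 3: blocked -> lock at row 2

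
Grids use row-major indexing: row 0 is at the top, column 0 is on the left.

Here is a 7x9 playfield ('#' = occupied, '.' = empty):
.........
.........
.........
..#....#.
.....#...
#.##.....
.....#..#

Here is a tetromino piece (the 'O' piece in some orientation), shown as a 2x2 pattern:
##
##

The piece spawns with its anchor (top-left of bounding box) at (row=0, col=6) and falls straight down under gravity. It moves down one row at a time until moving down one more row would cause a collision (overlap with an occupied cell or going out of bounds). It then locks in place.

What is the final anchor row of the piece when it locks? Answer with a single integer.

Answer: 1

Derivation:
Spawn at (row=0, col=6). Try each row:
  row 0: fits
  row 1: fits
  row 2: blocked -> lock at row 1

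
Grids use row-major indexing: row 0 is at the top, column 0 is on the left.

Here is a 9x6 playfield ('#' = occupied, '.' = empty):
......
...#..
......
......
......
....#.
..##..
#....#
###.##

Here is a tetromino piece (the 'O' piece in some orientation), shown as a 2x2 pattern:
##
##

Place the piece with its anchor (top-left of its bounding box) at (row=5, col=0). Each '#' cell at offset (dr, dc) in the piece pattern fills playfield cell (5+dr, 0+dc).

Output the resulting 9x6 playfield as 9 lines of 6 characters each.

Fill (5+0,0+0) = (5,0)
Fill (5+0,0+1) = (5,1)
Fill (5+1,0+0) = (6,0)
Fill (5+1,0+1) = (6,1)

Answer: ......
...#..
......
......
......
##..#.
####..
#....#
###.##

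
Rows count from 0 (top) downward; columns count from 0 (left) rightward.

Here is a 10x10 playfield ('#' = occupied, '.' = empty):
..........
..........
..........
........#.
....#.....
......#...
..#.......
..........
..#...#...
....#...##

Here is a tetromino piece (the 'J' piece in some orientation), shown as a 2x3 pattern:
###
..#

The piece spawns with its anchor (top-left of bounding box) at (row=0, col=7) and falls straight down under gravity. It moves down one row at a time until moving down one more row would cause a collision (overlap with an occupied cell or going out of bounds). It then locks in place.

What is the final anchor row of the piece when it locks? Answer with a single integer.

Spawn at (row=0, col=7). Try each row:
  row 0: fits
  row 1: fits
  row 2: fits
  row 3: blocked -> lock at row 2

Answer: 2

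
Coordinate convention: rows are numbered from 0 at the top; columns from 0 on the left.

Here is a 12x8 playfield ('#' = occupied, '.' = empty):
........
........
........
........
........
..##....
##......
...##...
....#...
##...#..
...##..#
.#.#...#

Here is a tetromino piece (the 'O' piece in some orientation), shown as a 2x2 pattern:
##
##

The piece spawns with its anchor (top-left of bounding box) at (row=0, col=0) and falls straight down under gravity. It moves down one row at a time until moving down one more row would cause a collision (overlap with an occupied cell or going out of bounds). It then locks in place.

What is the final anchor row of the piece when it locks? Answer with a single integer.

Answer: 4

Derivation:
Spawn at (row=0, col=0). Try each row:
  row 0: fits
  row 1: fits
  row 2: fits
  row 3: fits
  row 4: fits
  row 5: blocked -> lock at row 4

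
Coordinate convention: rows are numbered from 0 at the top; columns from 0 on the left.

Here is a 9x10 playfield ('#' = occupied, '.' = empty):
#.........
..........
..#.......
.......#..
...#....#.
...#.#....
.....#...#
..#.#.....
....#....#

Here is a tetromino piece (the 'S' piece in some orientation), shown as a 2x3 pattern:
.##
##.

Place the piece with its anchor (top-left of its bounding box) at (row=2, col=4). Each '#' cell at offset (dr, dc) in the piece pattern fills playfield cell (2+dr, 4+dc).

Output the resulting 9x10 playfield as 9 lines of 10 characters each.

Answer: #.........
..........
..#..##...
....##.#..
...#....#.
...#.#....
.....#...#
..#.#.....
....#....#

Derivation:
Fill (2+0,4+1) = (2,5)
Fill (2+0,4+2) = (2,6)
Fill (2+1,4+0) = (3,4)
Fill (2+1,4+1) = (3,5)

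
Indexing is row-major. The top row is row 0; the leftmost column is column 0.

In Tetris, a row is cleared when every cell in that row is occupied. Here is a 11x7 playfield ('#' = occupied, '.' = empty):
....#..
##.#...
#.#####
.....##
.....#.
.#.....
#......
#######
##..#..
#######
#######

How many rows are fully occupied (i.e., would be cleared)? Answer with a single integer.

Answer: 3

Derivation:
Check each row:
  row 0: 6 empty cells -> not full
  row 1: 4 empty cells -> not full
  row 2: 1 empty cell -> not full
  row 3: 5 empty cells -> not full
  row 4: 6 empty cells -> not full
  row 5: 6 empty cells -> not full
  row 6: 6 empty cells -> not full
  row 7: 0 empty cells -> FULL (clear)
  row 8: 4 empty cells -> not full
  row 9: 0 empty cells -> FULL (clear)
  row 10: 0 empty cells -> FULL (clear)
Total rows cleared: 3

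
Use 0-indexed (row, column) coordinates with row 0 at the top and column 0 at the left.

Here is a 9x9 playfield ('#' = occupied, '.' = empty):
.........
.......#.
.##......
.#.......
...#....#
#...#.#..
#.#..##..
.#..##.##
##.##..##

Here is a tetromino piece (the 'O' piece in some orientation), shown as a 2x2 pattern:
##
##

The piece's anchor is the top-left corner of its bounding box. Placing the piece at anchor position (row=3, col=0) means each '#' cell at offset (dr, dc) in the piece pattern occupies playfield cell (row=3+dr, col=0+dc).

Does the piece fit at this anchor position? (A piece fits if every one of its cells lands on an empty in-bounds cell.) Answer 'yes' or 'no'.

Check each piece cell at anchor (3, 0):
  offset (0,0) -> (3,0): empty -> OK
  offset (0,1) -> (3,1): occupied ('#') -> FAIL
  offset (1,0) -> (4,0): empty -> OK
  offset (1,1) -> (4,1): empty -> OK
All cells valid: no

Answer: no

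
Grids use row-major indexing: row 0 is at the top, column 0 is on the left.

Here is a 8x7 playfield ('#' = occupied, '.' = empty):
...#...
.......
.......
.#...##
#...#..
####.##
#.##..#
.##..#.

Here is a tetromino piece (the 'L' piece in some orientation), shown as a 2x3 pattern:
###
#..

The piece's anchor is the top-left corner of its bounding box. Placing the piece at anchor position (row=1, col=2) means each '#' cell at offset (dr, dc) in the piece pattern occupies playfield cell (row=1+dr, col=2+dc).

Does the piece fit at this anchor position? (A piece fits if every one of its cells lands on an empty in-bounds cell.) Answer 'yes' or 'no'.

Answer: yes

Derivation:
Check each piece cell at anchor (1, 2):
  offset (0,0) -> (1,2): empty -> OK
  offset (0,1) -> (1,3): empty -> OK
  offset (0,2) -> (1,4): empty -> OK
  offset (1,0) -> (2,2): empty -> OK
All cells valid: yes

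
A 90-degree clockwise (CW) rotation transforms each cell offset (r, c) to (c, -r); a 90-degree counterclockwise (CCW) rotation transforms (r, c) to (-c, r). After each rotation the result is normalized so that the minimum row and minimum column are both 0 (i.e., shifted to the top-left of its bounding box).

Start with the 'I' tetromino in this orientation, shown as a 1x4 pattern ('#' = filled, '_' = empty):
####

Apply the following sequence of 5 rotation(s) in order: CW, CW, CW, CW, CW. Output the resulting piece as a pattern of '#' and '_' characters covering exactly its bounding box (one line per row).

Start:
####
After rotation 1 (CW):
#
#
#
#
After rotation 2 (CW):
####
After rotation 3 (CW):
#
#
#
#
After rotation 4 (CW):
####
After rotation 5 (CW):
#
#
#
#

Answer: #
#
#
#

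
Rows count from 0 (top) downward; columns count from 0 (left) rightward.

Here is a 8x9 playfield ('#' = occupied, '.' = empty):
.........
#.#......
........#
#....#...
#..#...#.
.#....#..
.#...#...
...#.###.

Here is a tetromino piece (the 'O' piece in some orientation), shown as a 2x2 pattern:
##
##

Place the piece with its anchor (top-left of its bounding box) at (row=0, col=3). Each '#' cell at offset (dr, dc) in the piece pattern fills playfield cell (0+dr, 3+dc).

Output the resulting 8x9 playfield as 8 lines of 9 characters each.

Answer: ...##....
#.###....
........#
#....#...
#..#...#.
.#....#..
.#...#...
...#.###.

Derivation:
Fill (0+0,3+0) = (0,3)
Fill (0+0,3+1) = (0,4)
Fill (0+1,3+0) = (1,3)
Fill (0+1,3+1) = (1,4)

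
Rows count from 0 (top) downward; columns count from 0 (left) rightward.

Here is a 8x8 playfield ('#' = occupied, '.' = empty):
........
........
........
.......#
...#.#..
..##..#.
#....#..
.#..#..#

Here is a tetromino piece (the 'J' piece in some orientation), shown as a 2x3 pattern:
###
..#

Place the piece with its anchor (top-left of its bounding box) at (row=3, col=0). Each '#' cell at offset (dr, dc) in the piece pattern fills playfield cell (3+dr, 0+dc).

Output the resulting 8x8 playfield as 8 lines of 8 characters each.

Fill (3+0,0+0) = (3,0)
Fill (3+0,0+1) = (3,1)
Fill (3+0,0+2) = (3,2)
Fill (3+1,0+2) = (4,2)

Answer: ........
........
........
###....#
..##.#..
..##..#.
#....#..
.#..#..#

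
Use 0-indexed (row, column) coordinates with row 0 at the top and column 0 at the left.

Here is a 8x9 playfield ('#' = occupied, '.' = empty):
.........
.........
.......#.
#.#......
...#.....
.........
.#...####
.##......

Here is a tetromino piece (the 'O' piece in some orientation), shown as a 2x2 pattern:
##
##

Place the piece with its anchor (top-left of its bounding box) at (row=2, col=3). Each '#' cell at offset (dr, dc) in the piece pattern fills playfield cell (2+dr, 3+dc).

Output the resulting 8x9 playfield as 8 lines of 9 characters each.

Fill (2+0,3+0) = (2,3)
Fill (2+0,3+1) = (2,4)
Fill (2+1,3+0) = (3,3)
Fill (2+1,3+1) = (3,4)

Answer: .........
.........
...##..#.
#.###....
...#.....
.........
.#...####
.##......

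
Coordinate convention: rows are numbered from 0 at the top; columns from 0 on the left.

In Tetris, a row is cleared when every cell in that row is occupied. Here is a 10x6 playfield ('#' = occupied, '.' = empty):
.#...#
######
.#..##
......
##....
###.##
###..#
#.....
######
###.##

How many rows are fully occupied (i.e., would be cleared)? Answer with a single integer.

Check each row:
  row 0: 4 empty cells -> not full
  row 1: 0 empty cells -> FULL (clear)
  row 2: 3 empty cells -> not full
  row 3: 6 empty cells -> not full
  row 4: 4 empty cells -> not full
  row 5: 1 empty cell -> not full
  row 6: 2 empty cells -> not full
  row 7: 5 empty cells -> not full
  row 8: 0 empty cells -> FULL (clear)
  row 9: 1 empty cell -> not full
Total rows cleared: 2

Answer: 2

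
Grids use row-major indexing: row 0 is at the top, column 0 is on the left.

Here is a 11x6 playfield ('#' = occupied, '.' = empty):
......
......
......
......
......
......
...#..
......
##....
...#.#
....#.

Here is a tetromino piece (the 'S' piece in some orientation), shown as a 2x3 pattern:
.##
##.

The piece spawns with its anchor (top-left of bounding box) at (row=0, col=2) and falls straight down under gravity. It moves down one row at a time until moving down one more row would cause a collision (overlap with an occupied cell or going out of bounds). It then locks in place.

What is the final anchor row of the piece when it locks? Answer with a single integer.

Spawn at (row=0, col=2). Try each row:
  row 0: fits
  row 1: fits
  row 2: fits
  row 3: fits
  row 4: fits
  row 5: blocked -> lock at row 4

Answer: 4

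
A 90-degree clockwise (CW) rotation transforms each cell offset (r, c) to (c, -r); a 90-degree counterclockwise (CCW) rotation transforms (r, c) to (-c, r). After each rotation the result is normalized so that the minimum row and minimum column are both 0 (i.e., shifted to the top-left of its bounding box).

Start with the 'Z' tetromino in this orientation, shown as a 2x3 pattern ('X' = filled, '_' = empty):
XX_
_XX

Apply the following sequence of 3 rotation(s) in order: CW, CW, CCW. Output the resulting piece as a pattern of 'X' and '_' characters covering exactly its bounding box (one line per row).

Answer: _X
XX
X_

Derivation:
Start:
XX_
_XX
After rotation 1 (CW):
_X
XX
X_
After rotation 2 (CW):
XX_
_XX
After rotation 3 (CCW):
_X
XX
X_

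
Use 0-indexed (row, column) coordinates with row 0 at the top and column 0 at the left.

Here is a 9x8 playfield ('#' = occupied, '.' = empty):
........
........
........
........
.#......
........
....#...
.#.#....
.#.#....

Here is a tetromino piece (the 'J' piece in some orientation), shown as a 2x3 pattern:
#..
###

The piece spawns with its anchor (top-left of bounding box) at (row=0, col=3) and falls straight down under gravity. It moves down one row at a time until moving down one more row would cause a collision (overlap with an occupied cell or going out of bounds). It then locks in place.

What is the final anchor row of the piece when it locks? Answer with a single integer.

Answer: 4

Derivation:
Spawn at (row=0, col=3). Try each row:
  row 0: fits
  row 1: fits
  row 2: fits
  row 3: fits
  row 4: fits
  row 5: blocked -> lock at row 4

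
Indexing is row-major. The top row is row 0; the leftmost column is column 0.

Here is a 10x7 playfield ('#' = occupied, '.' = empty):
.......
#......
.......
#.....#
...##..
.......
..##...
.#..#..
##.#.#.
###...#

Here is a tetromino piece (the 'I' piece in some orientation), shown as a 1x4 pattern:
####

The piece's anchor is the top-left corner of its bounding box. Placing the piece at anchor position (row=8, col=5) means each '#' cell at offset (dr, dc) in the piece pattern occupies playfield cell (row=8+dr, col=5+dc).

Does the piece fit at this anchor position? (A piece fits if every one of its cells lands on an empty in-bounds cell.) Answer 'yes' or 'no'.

Check each piece cell at anchor (8, 5):
  offset (0,0) -> (8,5): occupied ('#') -> FAIL
  offset (0,1) -> (8,6): empty -> OK
  offset (0,2) -> (8,7): out of bounds -> FAIL
  offset (0,3) -> (8,8): out of bounds -> FAIL
All cells valid: no

Answer: no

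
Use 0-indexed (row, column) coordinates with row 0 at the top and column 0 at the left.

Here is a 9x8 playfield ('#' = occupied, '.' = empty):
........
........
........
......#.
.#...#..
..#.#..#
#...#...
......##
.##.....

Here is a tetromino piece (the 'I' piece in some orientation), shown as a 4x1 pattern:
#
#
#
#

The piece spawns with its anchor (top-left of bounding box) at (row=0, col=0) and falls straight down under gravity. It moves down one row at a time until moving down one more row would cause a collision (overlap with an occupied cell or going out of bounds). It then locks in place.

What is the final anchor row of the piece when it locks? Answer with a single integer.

Answer: 2

Derivation:
Spawn at (row=0, col=0). Try each row:
  row 0: fits
  row 1: fits
  row 2: fits
  row 3: blocked -> lock at row 2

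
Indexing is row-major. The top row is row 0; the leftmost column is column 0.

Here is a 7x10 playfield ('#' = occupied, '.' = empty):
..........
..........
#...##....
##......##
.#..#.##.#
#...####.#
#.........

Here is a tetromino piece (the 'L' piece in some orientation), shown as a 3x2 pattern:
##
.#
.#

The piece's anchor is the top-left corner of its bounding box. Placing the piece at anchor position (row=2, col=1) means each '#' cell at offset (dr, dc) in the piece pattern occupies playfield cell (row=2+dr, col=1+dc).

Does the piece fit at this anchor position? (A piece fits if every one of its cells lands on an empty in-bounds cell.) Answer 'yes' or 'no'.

Answer: yes

Derivation:
Check each piece cell at anchor (2, 1):
  offset (0,0) -> (2,1): empty -> OK
  offset (0,1) -> (2,2): empty -> OK
  offset (1,1) -> (3,2): empty -> OK
  offset (2,1) -> (4,2): empty -> OK
All cells valid: yes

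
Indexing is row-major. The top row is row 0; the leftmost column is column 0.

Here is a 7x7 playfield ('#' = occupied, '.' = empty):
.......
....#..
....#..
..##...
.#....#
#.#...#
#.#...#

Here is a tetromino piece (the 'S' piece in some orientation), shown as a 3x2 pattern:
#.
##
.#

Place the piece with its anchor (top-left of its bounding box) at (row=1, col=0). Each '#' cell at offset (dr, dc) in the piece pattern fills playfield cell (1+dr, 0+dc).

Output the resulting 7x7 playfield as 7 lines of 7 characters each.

Fill (1+0,0+0) = (1,0)
Fill (1+1,0+0) = (2,0)
Fill (1+1,0+1) = (2,1)
Fill (1+2,0+1) = (3,1)

Answer: .......
#...#..
##..#..
.###...
.#....#
#.#...#
#.#...#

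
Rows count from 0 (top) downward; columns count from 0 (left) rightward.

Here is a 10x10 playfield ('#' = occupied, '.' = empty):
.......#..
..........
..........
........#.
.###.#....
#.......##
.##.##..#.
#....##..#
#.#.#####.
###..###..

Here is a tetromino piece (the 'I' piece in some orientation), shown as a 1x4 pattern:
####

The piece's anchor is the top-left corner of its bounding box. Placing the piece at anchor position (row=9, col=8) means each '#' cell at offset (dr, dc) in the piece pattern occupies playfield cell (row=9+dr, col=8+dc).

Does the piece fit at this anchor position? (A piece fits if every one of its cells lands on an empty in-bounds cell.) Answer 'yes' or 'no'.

Answer: no

Derivation:
Check each piece cell at anchor (9, 8):
  offset (0,0) -> (9,8): empty -> OK
  offset (0,1) -> (9,9): empty -> OK
  offset (0,2) -> (9,10): out of bounds -> FAIL
  offset (0,3) -> (9,11): out of bounds -> FAIL
All cells valid: no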